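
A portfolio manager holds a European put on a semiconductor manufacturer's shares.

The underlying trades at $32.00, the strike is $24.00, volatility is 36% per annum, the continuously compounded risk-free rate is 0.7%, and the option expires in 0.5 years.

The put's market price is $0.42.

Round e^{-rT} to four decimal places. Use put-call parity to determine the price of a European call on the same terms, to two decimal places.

$8.50

e^(−rT) = e^(−0.007·0.5) = 0.9965
Put-call parity: C − P = S − K·e^(−rT) = 32 − 24·0.9965 = 32 − 23.9160 = 8.0840
C = P + (C − P) = 0.42 + (8.0840) = 8.5040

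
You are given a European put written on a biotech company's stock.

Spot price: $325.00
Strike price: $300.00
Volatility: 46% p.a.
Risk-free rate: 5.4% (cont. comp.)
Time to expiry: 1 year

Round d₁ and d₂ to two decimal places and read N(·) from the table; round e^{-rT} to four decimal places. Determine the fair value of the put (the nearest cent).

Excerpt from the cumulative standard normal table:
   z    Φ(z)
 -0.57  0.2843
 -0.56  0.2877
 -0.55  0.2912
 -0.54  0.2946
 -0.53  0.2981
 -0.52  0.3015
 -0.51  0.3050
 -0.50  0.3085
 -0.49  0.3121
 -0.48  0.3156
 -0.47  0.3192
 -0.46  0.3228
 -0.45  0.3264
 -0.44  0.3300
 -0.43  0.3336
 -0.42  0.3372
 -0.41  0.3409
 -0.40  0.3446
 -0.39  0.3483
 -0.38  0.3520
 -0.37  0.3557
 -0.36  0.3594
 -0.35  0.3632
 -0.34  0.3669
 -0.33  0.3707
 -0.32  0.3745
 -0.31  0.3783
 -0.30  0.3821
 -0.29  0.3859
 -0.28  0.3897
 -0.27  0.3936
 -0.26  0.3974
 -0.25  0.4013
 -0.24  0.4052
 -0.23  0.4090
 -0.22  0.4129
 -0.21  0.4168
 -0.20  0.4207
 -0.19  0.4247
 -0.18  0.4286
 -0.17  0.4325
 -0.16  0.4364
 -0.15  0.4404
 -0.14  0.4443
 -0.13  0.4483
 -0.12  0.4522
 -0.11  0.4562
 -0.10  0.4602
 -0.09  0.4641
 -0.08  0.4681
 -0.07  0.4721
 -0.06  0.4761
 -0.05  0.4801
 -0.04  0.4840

σ√T = 0.46·√1 = 0.4600
d₁ = [ln(325/300) + (0.054 + 0.46²/2)·1] / 0.4600 = [0.0800 + 0.1598] / 0.4600 = 0.5214 ≈ 0.52
d₂ = d₁ − σ√T = 0.5214 − 0.4600 = 0.0614 ≈ 0.06
exp(−rT) = exp(−0.054·1) = 0.9474
P = 300·0.9474·N(-0.06) − 325·N(-0.52) = 300·0.9474·0.4761 − 325·0.3015 = 135.3171 − 97.9875 = 37.3296

$37.33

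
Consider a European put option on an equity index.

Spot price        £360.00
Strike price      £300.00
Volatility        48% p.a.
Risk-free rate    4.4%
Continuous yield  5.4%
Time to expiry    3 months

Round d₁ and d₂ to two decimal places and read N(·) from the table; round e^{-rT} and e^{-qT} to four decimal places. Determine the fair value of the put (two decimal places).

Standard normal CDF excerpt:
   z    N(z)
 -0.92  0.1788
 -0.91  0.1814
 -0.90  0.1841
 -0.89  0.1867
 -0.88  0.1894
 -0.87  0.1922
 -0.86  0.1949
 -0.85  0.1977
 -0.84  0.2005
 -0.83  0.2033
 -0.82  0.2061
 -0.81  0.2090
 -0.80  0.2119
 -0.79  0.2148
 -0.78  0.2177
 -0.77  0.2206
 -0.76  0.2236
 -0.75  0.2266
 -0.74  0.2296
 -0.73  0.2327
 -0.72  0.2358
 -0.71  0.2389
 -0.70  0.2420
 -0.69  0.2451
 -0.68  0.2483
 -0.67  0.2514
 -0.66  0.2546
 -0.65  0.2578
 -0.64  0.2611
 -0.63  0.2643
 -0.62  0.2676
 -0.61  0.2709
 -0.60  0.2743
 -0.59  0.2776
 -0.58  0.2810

σ√T = 0.48·√0.25 = 0.2400
d₁ = [ln(360/300) + (0.044 − 0.054 + 0.48²/2)·0.25] / 0.2400 = [0.1823 + 0.0263] / 0.2400 = 0.8693 → 0.87
d₂ = d₁ − σ√T = 0.8693 − 0.2400 = 0.6293 → 0.63
e^(−qT) = e^(−0.054·0.25) = 0.9866;  e^(−rT) = e^(−0.044·0.25) = 0.9891
N(−d₂) = N(-0.63) = 0.2643;  N(−d₁) = N(-0.87) = 0.1922
P = 300·0.9891·0.2643 − 360·0.9866·0.1922 = 78.4257 − 68.2648 = 10.1609

£10.16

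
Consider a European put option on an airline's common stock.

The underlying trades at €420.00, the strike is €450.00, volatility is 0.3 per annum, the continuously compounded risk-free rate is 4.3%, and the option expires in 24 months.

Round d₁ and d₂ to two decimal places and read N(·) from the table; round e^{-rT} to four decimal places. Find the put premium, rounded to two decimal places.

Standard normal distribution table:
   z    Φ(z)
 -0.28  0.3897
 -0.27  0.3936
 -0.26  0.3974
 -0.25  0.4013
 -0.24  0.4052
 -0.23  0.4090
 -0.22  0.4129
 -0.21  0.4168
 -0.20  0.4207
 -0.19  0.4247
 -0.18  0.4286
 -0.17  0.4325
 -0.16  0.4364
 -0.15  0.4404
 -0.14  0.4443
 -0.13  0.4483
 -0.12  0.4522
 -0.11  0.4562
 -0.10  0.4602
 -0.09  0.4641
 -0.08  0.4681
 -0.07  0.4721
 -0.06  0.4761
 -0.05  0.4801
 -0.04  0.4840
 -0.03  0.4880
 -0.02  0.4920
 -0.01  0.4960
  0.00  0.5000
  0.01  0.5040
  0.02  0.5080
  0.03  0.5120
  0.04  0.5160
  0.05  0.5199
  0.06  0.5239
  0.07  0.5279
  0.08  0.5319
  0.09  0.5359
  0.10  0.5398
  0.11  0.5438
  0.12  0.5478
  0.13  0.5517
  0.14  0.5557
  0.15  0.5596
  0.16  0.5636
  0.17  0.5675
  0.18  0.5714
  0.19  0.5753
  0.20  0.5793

€65.79

σ√T = 0.3 × 1.4142 = 0.4243
d₁ = [ln(420/450) + (0.043 + ½·0.3²)·2] / (σ√T) = (-0.0690 + 0.1760) / 0.4243 = 0.2522 ⇒ 0.25
d₂ = 0.2522 − 0.4243 = -0.1720 ⇒ -0.17
exp(−rT) = exp(−0.043·2) = 0.9176
P = 450·0.9176·N(0.17) − 420·N(-0.25) = 450·0.9176·0.5675 − 420·0.4013 = 234.3321 − 168.5460 = 65.7861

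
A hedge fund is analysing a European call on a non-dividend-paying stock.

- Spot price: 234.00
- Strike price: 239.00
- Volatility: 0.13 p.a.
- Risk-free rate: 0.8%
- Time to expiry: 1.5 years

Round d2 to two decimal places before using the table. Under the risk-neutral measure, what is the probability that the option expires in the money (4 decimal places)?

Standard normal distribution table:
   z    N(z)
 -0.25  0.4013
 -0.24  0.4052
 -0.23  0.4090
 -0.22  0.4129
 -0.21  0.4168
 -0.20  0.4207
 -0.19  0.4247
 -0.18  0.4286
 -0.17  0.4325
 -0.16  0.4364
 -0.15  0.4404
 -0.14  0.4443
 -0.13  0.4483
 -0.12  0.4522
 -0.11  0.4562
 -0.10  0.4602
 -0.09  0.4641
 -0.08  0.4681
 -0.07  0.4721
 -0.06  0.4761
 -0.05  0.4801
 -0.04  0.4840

0.4443

T = 1.5;  σ√T = 0.1592
ln(S/K) + (r + σ²/2)T = ln(234/239) + (0.008 + 0.13²/2)·1.5 = -0.0211 + 0.0247 = 0.0035
d₁ = 0.0035 / 0.1592 = 0.0222 ⇒ 0.02
d₂ = d₁ − σ√T = 0.0222 − 0.1592 = -0.1370 ⇒ -0.14
Pr(exercise) under Q = N(d₂) = 0.4443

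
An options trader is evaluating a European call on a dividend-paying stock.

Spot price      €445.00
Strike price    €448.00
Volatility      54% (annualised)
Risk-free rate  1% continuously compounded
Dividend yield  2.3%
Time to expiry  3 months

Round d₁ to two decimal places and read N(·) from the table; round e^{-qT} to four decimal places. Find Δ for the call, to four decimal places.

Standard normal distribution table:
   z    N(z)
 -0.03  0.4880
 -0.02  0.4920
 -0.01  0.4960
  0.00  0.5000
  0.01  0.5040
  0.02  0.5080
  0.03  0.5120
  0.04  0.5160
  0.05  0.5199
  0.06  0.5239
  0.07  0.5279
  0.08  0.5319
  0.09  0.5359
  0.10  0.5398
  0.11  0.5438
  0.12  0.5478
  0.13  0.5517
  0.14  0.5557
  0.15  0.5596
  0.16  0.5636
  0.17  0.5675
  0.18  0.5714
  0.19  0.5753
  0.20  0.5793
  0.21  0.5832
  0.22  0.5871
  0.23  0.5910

T = 0.25;  σ√T = 0.2700
ln(S/K) + (r − q + σ²/2)T = ln(445/448) + (0.01 − 0.023 + 0.54²/2)·0.25 = -0.0067 + 0.0332 = 0.0265
d₁ = 0.0265 / 0.2700 = 0.0981 ⇒ 0.10
N(d₁) = N(0.10) = 0.5398
Δ_call = e^(−qT)·N(d₁) = 0.9943·0.5398 = 0.5367

0.5367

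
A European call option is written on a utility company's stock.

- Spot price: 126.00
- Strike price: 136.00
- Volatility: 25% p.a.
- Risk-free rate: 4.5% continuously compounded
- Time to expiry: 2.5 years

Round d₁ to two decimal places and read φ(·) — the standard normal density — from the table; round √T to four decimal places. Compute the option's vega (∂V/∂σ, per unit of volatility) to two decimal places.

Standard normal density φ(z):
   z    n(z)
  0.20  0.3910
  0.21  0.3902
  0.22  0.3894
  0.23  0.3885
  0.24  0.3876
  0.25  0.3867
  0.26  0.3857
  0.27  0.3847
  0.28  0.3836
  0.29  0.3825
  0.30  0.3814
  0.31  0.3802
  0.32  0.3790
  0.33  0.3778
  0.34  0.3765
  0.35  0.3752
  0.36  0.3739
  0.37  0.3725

T = 2.5;  σ√T = 0.3953
d₁ = [ln(126/136) + (0.045 + ½·0.25²)·2.5] / (σ√T) = (-0.0764 + 0.1906) / 0.3953 = 0.2890 ⇒ 0.29
√T = √2.5 = 1.5811
φ(d₁) = φ(0.29) = 0.3825
vega = S·φ(d₁)·√T = 126·0.3825·1.5811 = 76.2011
(Vega is the same for a European call and put with the same parameters.)

76.20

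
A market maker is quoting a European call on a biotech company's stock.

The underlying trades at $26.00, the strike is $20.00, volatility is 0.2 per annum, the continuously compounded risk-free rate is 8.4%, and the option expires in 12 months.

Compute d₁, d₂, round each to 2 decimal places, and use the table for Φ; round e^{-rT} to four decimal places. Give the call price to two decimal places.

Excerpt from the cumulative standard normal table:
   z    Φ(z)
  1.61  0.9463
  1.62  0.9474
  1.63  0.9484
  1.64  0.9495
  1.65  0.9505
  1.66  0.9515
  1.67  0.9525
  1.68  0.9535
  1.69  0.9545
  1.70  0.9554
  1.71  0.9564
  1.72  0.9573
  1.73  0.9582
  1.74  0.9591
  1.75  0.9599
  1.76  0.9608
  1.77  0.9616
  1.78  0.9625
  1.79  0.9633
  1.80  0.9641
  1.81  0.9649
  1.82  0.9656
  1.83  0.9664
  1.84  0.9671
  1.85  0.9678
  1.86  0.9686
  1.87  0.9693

$7.69

σ√T = 0.2·√1 = 0.2000
ln(S/K) + (r + σ²/2)T = ln(26/20) + (0.084 + 0.2²/2)·1 = 0.2624 + 0.1040 = 0.3664
d₁ = 0.3664 / 0.2000 = 1.8318 ≈ 1.83
d₂ = d₁ − σ√T = 1.8318 − 0.2000 = 1.6318 ≈ 1.63
exp(−rT) = exp(−0.084·1) = 0.9194
N(d₁) = N(1.83) = 0.9664;  N(d₂) = N(1.63) = 0.9484
C = 26·0.9664 − 20·0.9194·0.9484 = 25.1264 − 17.4392 = 7.6872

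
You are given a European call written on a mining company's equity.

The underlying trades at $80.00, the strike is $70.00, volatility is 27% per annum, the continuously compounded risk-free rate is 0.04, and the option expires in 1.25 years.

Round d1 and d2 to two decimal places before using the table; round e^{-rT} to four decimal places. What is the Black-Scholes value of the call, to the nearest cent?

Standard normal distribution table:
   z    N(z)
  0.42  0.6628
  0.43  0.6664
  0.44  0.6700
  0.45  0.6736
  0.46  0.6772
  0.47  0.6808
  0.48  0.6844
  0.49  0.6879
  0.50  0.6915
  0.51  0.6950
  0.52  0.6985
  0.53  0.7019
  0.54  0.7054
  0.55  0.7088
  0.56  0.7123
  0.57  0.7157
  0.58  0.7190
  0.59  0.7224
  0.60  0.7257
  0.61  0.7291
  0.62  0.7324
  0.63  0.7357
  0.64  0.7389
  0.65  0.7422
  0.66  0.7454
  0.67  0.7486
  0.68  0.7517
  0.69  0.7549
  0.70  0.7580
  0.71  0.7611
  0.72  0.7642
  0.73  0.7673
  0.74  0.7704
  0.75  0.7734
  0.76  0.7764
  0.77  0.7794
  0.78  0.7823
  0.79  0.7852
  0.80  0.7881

T = 1.25;  σ√T = 0.3019
d₁ = [ln(80/70) + (0.04 + ½·0.27²)·1.25] / (σ√T) = (0.1335 + 0.0956) / 0.3019 = 0.7589 → 0.76
d₂ = 0.7589 − 0.3019 = 0.4570 → 0.46
e^(−rT) = e^(−0.04·1.25) = 0.9512
C = 80·N(0.76) − 70·0.9512·N(0.46) = 80·0.7764 − 70·0.9512·0.6772 = 62.1120 − 45.0907 = 17.0213

$17.02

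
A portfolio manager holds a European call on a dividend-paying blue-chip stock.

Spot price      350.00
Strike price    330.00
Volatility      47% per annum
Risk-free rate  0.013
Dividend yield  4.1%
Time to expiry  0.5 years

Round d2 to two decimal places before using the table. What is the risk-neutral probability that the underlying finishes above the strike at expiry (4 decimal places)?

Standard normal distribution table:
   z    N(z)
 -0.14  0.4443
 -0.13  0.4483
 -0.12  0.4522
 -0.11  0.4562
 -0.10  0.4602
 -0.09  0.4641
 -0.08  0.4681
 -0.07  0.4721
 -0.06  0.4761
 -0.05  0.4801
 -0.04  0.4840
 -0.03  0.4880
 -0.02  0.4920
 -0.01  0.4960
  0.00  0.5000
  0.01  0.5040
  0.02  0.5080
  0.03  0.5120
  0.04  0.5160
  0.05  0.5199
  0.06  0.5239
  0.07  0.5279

σ√T = 0.47 × 0.7071 = 0.3323
ln(S/K) + (r − q + σ²/2)T = ln(350/330) + (0.013 − 0.041 + 0.47²/2)·0.5 = 0.0588 + 0.0412 = 0.1001
d₁ = 0.1001 / 0.3323 = 0.3011 ≈ 0.30
d₂ = d₁ − σ√T = 0.3011 − 0.3323 = -0.0312 ≈ -0.03
Risk-neutral Pr[S_T > K] = N(d₂) = N(-0.03) = 0.4880

0.4880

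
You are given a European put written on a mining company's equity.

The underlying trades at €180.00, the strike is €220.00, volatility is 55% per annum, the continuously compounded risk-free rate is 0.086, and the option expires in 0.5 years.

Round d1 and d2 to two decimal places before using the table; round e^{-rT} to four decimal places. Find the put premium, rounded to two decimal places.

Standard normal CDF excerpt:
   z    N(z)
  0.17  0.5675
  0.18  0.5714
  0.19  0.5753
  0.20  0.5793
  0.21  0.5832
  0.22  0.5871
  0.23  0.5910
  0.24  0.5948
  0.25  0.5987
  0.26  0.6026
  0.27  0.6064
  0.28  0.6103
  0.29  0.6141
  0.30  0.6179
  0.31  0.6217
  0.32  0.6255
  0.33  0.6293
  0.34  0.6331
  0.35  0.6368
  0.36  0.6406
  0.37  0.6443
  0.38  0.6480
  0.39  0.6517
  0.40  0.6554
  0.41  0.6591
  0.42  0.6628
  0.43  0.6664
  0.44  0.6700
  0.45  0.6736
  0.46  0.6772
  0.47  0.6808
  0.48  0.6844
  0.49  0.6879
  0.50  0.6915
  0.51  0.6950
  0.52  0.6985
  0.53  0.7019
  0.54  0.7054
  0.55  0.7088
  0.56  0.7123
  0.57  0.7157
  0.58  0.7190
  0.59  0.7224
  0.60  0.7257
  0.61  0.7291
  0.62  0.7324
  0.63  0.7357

T = 0.5;  σ√T = 0.3889
d₁ = [ln(180/220) + (0.086 + 0.55²/2)·0.5] / 0.3889 = [-0.2007 + 0.1186] / 0.3889 = -0.2110 which rounds to -0.21
d₂ = d₁ − σ√T = -0.2110 − 0.3889 = -0.5999 which rounds to -0.60
e^(−rT) = e^(−0.086·0.5) = 0.9579
N(−d₂) = N(0.60) = 0.7257;  N(−d₁) = N(0.21) = 0.5832
P = 220·0.9579·0.7257 − 180·0.5832 = 152.9326 − 104.9760 = 47.9566

€47.96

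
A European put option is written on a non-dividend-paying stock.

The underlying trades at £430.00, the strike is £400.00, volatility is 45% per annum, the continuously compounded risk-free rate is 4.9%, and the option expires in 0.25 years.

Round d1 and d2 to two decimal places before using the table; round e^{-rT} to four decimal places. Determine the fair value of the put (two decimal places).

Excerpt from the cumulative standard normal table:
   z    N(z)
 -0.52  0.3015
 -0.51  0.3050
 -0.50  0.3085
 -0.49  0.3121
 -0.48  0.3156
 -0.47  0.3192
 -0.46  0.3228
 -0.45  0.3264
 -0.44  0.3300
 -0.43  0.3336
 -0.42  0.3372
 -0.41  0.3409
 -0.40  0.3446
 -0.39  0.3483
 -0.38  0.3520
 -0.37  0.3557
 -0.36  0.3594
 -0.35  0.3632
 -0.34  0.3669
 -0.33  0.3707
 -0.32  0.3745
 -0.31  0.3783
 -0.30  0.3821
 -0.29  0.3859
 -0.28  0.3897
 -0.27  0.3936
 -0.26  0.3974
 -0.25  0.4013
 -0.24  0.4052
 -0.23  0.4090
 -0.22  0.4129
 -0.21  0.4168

σ√T = 0.45 × 0.5000 = 0.2250
d₁ = [ln(430/400) + (0.049 + ½·0.45²)·0.25] / (σ√T) = (0.0723 + 0.0376) / 0.2250 = 0.4884 ⇒ 0.49
d₂ = 0.4884 − 0.2250 = 0.2634 ⇒ 0.26
exp(−rT) = exp(−0.049·0.25) = 0.9878
P = 400·0.9878·N(-0.26) − 430·N(-0.49) = 400·0.9878·0.3974 − 430·0.3121 = 157.0207 − 134.2030 = 22.8177

£22.82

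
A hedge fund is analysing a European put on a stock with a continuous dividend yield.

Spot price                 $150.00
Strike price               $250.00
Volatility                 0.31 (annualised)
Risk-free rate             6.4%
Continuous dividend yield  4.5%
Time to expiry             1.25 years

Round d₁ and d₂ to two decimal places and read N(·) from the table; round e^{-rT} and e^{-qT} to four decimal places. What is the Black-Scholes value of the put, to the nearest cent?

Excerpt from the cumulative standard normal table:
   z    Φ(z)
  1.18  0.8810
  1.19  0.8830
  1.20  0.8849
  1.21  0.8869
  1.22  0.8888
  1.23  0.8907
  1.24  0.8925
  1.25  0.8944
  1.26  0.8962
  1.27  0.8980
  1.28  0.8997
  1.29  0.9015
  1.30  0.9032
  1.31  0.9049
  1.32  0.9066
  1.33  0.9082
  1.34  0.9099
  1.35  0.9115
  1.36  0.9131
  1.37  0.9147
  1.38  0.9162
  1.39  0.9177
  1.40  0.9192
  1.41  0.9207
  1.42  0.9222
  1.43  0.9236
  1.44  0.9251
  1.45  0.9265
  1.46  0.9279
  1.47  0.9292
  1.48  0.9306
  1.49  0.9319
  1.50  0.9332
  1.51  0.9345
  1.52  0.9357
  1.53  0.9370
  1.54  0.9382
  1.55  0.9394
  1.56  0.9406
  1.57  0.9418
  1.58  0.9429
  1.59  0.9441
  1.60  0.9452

$91.30

T = 1.25;  σ√T = 0.3466
ln(S/K) + (r − q + σ²/2)T = ln(150/250) + (0.064 − 0.045 + 0.31²/2)·1.25 = -0.5108 + 0.0838 = -0.4270
d₁ = -0.4270 / 0.3466 = -1.2320 → -1.23
d₂ = d₁ − σ√T = -1.2320 − 0.3466 = -1.5786 → -1.58
e^(−qT) = e^(−0.045·1.25) = 0.9453;  e^(−rT) = e^(−0.064·1.25) = 0.9231
P = 250·0.9231·N(1.58) − 150·0.9453·N(1.23) = 250·0.9231·0.9429 − 150·0.9453·0.8907 = 217.5977 − 126.2968 = 91.3009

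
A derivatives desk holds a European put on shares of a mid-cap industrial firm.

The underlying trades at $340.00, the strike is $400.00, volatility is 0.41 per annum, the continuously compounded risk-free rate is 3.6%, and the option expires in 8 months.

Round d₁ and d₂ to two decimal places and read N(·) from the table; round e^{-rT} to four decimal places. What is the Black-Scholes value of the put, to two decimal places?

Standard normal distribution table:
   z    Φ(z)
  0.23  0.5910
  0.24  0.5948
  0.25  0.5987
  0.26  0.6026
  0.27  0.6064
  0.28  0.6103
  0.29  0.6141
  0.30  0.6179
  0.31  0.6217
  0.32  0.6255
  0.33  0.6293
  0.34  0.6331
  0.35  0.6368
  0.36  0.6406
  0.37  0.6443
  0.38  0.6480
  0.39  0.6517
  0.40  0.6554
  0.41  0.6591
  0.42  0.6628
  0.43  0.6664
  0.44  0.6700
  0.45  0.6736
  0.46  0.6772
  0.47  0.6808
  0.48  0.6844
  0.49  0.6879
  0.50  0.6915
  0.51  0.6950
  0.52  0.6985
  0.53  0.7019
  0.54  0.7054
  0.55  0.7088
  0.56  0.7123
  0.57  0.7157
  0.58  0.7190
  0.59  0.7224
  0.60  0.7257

$77.23

T = 0.6667;  σ√T = 0.3348
d₁ = [ln(340/400) + (0.036 + ½·0.41²)·0.6667] / (σ√T) = (-0.1625 + 0.0800) / 0.3348 = -0.2464 ⇒ -0.25
d₂ = -0.2464 − 0.3348 = -0.5812 ⇒ -0.58
e^(−rT) = e^(−0.036·0.6667) = 0.9763
P = 400·0.9763·N(0.58) − 340·N(0.25) = 400·0.9763·0.7190 − 340·0.5987 = 280.7839 − 203.5580 = 77.2259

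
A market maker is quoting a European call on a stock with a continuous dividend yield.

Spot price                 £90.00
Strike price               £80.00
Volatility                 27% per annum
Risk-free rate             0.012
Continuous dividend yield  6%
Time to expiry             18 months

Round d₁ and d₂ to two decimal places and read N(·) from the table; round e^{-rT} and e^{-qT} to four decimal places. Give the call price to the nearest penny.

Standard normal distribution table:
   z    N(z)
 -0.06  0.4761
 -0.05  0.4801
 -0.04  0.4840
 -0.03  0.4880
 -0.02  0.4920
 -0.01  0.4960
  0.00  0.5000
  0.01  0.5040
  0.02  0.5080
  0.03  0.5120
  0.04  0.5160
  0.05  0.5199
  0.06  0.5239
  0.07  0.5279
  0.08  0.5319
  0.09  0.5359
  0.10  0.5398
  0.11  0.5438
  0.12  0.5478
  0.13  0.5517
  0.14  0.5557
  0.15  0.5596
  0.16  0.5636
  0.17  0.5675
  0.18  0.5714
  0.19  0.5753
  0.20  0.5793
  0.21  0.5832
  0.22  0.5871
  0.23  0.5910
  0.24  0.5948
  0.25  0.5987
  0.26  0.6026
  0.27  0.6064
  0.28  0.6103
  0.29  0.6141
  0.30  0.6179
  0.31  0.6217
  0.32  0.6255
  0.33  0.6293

£12.48

σ√T = 0.27·√1.5 = 0.3307
d₁ = [ln(90/80) + (0.012 − 0.06 + 0.27²/2)·1.5] / 0.3307 = [0.1178 − 0.0173] / 0.3307 = 0.3038 ≈ 0.30
d₂ = d₁ − σ√T = 0.3038 − 0.3307 = -0.0269 ≈ -0.03
e^(−qT) = e^(−0.06·1.5) = 0.9139;  e^(−rT) = e^(−0.012·1.5) = 0.9822
N(d₁) = N(0.30) = 0.6179;  N(d₂) = N(-0.03) = 0.4880
C = 90·0.9139·0.6179 − 80·0.9822·0.4880 = 50.8229 − 38.3451 = 12.4778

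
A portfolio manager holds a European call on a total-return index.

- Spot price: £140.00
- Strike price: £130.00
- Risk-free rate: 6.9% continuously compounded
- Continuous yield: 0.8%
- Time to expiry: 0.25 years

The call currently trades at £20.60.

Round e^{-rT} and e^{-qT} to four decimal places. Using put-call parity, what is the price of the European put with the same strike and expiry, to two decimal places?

exp(−qT) = exp(−0.008·0.25) = 0.9980;  exp(−rT) = exp(−0.069·0.25) = 0.9829
Put-call parity: C − P = S·e^(−qT) − K·e^(−rT) = 140·0.9980 − 130·0.9829 = 139.7200 − 127.7770 = 11.9430
P = C − (C − P) = 20.60 − (11.9430) = 8.6570

£8.66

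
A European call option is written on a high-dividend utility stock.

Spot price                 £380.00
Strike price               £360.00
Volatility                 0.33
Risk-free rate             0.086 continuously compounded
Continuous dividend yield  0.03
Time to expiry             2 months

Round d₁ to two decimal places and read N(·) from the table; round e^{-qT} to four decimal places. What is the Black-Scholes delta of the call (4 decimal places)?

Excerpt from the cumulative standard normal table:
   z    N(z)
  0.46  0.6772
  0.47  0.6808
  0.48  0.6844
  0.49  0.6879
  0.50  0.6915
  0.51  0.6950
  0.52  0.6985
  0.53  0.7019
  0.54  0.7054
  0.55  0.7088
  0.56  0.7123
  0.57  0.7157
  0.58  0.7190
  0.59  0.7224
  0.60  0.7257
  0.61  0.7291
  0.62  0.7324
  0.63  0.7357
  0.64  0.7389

0.7019

σ√T = 0.33 × 0.4082 = 0.1347
d₁ = [ln(380/360) + (0.086 − 0.03 + 0.33²/2)·0.1667] / 0.1347 = [0.0541 + 0.0184] / 0.1347 = 0.5380 ≈ 0.54
N(d₁) = N(0.54) = 0.7054
Δ_call = exp(−qT)·N(d₁) = 0.9950·0.7054 = 0.7019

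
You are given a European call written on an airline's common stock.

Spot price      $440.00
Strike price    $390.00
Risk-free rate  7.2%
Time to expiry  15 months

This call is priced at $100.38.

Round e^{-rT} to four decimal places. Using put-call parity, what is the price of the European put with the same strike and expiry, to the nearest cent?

$16.80

exp(−rT) = exp(−0.072·1.25) = 0.9139
Put-call parity: C − P = S − K·e^(−rT) = 440 − 390·0.9139 = 440 − 356.4210 = 83.5790
P = C − (C − P) = 100.38 − (83.5790) = 16.8010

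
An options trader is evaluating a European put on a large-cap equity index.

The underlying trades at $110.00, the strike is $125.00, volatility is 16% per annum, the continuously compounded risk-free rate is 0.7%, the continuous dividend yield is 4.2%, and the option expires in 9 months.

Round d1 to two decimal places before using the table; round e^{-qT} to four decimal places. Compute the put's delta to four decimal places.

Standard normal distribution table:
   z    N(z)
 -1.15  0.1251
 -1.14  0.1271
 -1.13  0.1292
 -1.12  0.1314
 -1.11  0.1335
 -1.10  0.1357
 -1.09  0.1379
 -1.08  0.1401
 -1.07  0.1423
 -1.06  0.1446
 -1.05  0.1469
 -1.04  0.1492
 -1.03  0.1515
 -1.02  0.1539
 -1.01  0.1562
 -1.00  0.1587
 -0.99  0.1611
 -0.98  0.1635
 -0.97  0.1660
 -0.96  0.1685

T = 0.75;  σ√T = 0.1386
d₁ = [ln(110/125) + (0.007 − 0.042 + 0.16²/2)·0.75] / 0.1386 = [-0.1278 − 0.0167] / 0.1386 = -1.0427 ≈ -1.04
N(d₁) = N(-1.04) = 0.1492
Δ_put = e^(−qT)·(N(d₁) − 1) = 0.9690·(0.1492 − 1) = -0.8244

-0.8244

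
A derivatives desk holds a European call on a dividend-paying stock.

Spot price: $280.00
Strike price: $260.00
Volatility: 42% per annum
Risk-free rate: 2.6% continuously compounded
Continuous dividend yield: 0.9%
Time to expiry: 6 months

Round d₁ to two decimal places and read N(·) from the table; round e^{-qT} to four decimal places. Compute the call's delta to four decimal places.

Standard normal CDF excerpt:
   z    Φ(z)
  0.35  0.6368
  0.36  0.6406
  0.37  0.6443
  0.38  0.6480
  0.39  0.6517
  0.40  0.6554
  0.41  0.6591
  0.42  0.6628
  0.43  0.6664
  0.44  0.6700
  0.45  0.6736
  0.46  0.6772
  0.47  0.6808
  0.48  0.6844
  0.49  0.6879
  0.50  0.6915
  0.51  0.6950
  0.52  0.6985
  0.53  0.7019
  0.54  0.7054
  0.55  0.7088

σ√T = 0.42 × 0.7071 = 0.2970
d₁ = [ln(280/260) + (0.026 − 0.009 + 0.42²/2)·0.5] / 0.2970 = [0.0741 + 0.0526] / 0.2970 = 0.4266 → 0.43
N(d₁) = N(0.43) = 0.6664
Δ_call = e^(−qT)·N(d₁) = 0.9955·0.6664 = 0.6634

0.6634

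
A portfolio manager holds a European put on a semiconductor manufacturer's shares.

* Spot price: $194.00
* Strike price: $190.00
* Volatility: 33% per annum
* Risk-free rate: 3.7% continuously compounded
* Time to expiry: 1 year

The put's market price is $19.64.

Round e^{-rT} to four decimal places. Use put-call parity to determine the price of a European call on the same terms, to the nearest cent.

$30.54

exp(−rT) = exp(−0.037·1) = 0.9637
Put-call parity: C − P = S − K·e^(−rT) = 194 − 190·0.9637 = 194 − 183.1030 = 10.8970
C = P + (C − P) = 19.64 + (10.8970) = 30.5370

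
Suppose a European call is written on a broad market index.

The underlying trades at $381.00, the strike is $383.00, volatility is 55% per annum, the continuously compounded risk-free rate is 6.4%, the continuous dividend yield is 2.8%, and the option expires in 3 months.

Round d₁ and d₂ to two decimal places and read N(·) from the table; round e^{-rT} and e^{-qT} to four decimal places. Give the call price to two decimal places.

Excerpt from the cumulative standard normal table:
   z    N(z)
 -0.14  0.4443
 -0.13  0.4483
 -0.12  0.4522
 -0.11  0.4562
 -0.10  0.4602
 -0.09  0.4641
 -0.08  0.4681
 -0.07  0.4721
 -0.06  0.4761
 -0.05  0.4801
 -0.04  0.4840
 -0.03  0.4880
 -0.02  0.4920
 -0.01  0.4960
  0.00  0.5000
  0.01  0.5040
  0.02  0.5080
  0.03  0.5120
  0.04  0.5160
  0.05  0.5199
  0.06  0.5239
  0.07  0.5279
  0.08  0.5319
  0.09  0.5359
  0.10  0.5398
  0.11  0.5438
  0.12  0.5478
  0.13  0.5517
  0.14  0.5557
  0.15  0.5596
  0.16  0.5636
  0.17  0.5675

σ√T = 0.55·√0.25 = 0.2750
d₁ = [ln(381/383) + (0.064 − 0.028 + 0.55²/2)·0.25] / 0.2750 = [-0.0052 + 0.0468] / 0.2750 = 0.1512 ≈ 0.15
d₂ = d₁ − σ√T = 0.1512 − 0.2750 = -0.1238 ≈ -0.12
e^(−qT) = e^(−0.028·0.25) = 0.9930;  e^(−rT) = e^(−0.064·0.25) = 0.9841
N(d₁) = N(0.15) = 0.5596;  N(d₂) = N(-0.12) = 0.4522
C = 381·0.9930·0.5596 − 383·0.9841·0.4522 = 211.7151 − 170.4388 = 41.2763

$41.28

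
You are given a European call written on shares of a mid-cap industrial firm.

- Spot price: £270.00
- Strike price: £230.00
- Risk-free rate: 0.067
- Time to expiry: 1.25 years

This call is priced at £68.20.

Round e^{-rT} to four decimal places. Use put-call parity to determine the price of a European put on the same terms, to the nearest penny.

e^(−rT) = e^(−0.067·1.25) = 0.9197
Put-call parity: C − P = S − K·e^(−rT) = 270 − 230·0.9197 = 270 − 211.5310 = 58.4690
P = C − (C − P) = 68.20 − (58.4690) = 9.7310

£9.73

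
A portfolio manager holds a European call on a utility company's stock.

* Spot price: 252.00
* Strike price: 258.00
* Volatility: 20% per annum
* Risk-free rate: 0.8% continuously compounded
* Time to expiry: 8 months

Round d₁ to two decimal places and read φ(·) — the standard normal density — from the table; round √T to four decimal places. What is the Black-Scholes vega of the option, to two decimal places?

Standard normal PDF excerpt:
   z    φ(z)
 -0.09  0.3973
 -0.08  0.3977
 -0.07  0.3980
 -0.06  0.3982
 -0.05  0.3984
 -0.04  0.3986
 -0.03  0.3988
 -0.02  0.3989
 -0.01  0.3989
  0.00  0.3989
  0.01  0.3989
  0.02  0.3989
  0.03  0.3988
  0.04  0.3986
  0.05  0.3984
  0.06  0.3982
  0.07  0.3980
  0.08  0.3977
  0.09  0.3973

82.06

σ√T = 0.2 × 0.8165 = 0.1633
d₁ = [ln(252/258) + (0.008 + ½·0.2²)·0.6667] / (σ√T) = (-0.0235 + 0.0187) / 0.1633 = -0.0298 → -0.03
√T = √0.6667 = 0.8165
φ(d₁) = φ(-0.03) = 0.3988
vega = S·φ(d₁)·√T = 252·0.3988·0.8165 = 82.0563
(Call and put vega coincide under Black-Scholes.)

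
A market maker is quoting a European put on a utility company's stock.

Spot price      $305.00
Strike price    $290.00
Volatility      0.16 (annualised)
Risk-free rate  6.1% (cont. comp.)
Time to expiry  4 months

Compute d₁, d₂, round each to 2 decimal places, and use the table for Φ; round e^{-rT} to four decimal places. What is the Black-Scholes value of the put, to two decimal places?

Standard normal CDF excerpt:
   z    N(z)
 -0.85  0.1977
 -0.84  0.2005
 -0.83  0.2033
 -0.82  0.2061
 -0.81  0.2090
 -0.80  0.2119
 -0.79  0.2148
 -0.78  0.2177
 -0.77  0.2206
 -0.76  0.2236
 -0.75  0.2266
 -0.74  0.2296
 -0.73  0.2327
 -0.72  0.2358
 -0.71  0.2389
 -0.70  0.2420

$3.26

σ√T = 0.16 × 0.5774 = 0.0924
d₁ = [ln(305/290) + (0.061 + 0.16²/2)·0.3333] / 0.0924 = [0.0504 + 0.0246] / 0.0924 = 0.8122 which rounds to 0.81
d₂ = d₁ − σ√T = 0.8122 − 0.0924 = 0.7199 which rounds to 0.72
exp(−rT) = exp(−0.061·0.3333) = 0.9799
N(−d₂) = N(-0.72) = 0.2358;  N(−d₁) = N(-0.81) = 0.2090
P = 290·0.9799·0.2358 − 305·0.2090 = 67.0075 − 63.7450 = 3.2625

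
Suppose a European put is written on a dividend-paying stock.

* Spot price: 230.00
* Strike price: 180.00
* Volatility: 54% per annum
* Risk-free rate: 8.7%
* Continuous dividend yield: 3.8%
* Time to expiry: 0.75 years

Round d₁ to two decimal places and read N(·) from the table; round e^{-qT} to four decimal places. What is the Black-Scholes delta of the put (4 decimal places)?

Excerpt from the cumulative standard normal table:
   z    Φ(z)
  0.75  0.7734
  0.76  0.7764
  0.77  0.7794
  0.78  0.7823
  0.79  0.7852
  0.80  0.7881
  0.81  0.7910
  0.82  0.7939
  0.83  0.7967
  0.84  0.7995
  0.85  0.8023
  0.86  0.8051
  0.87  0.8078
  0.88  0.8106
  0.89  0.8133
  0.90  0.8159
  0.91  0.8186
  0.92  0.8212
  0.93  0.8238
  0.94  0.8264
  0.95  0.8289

T = 0.75;  σ√T = 0.4677
ln(S/K) + (r − q + σ²/2)T = ln(230/180) + (0.087 − 0.038 + 0.54²/2)·0.75 = 0.2451 + 0.1461 = 0.3912
d₁ = 0.3912 / 0.4677 = 0.8366 ≈ 0.84
N(d₁) = N(0.84) = 0.7995
Δ_put = exp(−qT)·(N(d₁) − 1) = 0.9719·(0.7995 − 1) = -0.1949

-0.1949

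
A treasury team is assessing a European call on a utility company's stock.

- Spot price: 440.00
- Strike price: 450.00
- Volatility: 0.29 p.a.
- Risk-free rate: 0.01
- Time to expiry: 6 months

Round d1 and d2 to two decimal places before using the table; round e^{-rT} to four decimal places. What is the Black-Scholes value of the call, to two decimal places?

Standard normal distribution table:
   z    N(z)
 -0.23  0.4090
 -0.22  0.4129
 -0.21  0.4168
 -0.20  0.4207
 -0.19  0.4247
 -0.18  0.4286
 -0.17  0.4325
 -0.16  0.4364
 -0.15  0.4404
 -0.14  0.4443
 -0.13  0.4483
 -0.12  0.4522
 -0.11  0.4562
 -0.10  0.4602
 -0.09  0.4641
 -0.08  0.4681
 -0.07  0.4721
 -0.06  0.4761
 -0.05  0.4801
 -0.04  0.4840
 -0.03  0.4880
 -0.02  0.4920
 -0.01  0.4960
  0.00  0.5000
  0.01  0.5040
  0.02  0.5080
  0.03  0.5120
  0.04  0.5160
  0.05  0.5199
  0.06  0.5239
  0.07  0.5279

33.36

σ√T = 0.29 × 0.7071 = 0.2051
d₁ = [ln(440/450) + (0.01 + 0.29²/2)·0.5] / 0.2051 = [-0.0225 + 0.0260] / 0.2051 = 0.0173 → 0.02
d₂ = d₁ − σ√T = 0.0173 − 0.2051 = -0.1877 → -0.19
exp(−rT) = exp(−0.01·0.5) = 0.9950
N(d₁) = N(0.02) = 0.5080;  N(d₂) = N(-0.19) = 0.4247
C = 440·0.5080 − 450·0.9950·0.4247 = 223.5200 − 190.1594 = 33.3606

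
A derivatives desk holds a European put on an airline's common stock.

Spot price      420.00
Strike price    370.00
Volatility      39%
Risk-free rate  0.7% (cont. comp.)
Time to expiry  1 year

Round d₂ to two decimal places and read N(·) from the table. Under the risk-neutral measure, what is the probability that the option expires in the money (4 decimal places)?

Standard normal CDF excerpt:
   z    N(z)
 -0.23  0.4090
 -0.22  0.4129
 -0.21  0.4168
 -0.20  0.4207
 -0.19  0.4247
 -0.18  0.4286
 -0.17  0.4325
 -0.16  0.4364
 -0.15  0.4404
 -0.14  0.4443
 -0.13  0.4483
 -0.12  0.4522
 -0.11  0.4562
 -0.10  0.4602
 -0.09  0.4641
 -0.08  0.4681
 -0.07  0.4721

σ√T = 0.39 × 1.0000 = 0.3900
d₁ = [ln(420/370) + (0.007 + 0.39²/2)·1] / 0.3900 = [0.1268 + 0.0831] / 0.3900 = 0.5380 ≈ 0.54
d₂ = d₁ − σ√T = 0.5380 − 0.3900 = 0.1480 ≈ 0.15
Pr(exercise) under Q = N(−d₂) = N(-0.15) = 0.4404

0.4404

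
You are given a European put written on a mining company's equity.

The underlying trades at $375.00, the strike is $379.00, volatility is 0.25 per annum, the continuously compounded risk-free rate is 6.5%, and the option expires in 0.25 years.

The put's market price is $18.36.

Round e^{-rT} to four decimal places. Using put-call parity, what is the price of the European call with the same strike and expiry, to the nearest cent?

$20.46

exp(−rT) = exp(−0.065·0.25) = 0.9839
Put-call parity: C − P = S − K·e^(−rT) = 375 − 379·0.9839 = 375 − 372.8981 = 2.1019
C = P + (C − P) = 18.36 + (2.1019) = 20.4619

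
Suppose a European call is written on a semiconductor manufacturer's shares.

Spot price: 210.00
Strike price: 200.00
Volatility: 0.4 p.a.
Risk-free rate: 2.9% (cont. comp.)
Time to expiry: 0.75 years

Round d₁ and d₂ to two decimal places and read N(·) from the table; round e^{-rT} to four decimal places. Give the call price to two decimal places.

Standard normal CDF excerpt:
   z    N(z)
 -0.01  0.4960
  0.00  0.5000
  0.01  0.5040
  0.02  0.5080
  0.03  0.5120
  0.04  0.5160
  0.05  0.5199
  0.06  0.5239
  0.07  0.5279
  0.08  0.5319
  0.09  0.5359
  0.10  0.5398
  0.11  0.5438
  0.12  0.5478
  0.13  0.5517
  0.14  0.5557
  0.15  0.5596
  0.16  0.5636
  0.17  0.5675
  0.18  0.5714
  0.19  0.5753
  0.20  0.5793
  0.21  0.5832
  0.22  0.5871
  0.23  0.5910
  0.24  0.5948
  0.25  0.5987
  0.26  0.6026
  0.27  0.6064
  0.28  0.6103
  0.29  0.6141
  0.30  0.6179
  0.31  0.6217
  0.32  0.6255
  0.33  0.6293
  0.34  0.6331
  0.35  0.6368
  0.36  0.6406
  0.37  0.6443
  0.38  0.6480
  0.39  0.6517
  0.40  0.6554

35.88

σ√T = 0.4 × 0.8660 = 0.3464
d₁ = [ln(210/200) + (0.029 + ½·0.4²)·0.75] / (σ√T) = (0.0488 + 0.0818) / 0.3464 = 0.3768 which rounds to 0.38
d₂ = 0.3768 − 0.3464 = 0.0304 which rounds to 0.03
exp(−rT) = exp(−0.029·0.75) = 0.9785
C = 210·N(0.38) − 200·0.9785·N(0.03) = 210·0.6480 − 200·0.9785·0.5120 = 136.0800 − 100.1984 = 35.8816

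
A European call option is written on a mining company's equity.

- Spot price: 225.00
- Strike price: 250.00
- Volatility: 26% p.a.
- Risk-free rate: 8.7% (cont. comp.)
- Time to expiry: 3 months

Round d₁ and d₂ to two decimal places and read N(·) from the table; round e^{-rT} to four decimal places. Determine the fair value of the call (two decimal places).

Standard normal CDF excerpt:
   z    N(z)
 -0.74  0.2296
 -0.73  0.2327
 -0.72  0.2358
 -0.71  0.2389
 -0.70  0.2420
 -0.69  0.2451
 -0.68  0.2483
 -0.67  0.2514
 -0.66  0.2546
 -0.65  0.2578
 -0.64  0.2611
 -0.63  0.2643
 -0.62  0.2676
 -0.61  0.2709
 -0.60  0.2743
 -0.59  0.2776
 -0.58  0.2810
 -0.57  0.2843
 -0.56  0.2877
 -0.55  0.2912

4.78

T = 0.25;  σ√T = 0.1300
d₁ = [ln(225/250) + (0.087 + 0.26²/2)·0.25] / 0.1300 = [-0.1054 + 0.0302] / 0.1300 = -0.5782 → -0.58
d₂ = d₁ − σ√T = -0.5782 − 0.1300 = -0.7082 → -0.71
e^(−rT) = e^(−0.087·0.25) = 0.9785
N(d₁) = N(-0.58) = 0.2810;  N(d₂) = N(-0.71) = 0.2389
C = 225·0.2810 − 250·0.9785·0.2389 = 63.2250 − 58.4409 = 4.7841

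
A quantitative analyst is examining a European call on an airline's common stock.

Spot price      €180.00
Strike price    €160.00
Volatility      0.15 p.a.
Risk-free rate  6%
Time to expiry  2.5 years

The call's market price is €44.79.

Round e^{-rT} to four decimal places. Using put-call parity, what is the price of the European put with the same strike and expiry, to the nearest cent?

exp(−rT) = exp(−0.06·2.5) = 0.8607
Put-call parity: C − P = S − K·e^(−rT) = 180 − 160·0.8607 = 180 − 137.7120 = 42.2880
P = C − (C − P) = 44.79 − (42.2880) = 2.5020

€2.50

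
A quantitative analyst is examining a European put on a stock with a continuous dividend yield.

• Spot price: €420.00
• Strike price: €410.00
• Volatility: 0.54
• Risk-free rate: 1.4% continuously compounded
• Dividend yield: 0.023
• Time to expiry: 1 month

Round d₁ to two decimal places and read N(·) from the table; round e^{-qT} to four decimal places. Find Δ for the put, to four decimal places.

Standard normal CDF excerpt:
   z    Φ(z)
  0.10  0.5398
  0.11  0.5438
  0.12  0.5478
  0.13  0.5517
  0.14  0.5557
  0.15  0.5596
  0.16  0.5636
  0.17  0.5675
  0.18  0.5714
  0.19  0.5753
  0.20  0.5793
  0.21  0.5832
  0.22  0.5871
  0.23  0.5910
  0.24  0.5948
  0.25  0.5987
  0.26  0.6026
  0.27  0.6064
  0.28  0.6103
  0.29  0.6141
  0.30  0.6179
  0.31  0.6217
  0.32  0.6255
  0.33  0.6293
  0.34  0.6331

σ√T = 0.54·√0.08333 = 0.1559
ln(S/K) + (r − q + σ²/2)T = ln(420/410) + (0.014 − 0.023 + 0.54²/2)·0.08333 = 0.0241 + 0.0114 = 0.0355
d₁ = 0.0355 / 0.1559 = 0.2277 which rounds to 0.23
N(d₁) = N(0.23) = 0.5910
Δ_put = exp(−qT)·(N(d₁) − 1) = 0.9981·(0.5910 − 1) = -0.4082

-0.4082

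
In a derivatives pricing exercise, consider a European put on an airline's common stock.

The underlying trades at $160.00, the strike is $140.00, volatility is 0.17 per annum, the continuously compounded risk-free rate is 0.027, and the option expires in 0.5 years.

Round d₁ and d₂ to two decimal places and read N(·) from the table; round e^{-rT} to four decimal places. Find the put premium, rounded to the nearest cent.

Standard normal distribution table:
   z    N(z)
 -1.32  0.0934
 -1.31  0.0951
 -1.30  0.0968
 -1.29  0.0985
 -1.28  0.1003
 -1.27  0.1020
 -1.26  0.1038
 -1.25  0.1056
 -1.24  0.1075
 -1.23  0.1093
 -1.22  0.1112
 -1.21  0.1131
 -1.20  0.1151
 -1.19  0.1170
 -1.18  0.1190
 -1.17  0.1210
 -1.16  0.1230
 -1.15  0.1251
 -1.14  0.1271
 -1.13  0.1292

$0.94

σ√T = 0.17 × 0.7071 = 0.1202
d₁ = [ln(160/140) + (0.027 + 0.17²/2)·0.5] / 0.1202 = [0.1335 + 0.0207] / 0.1202 = 1.2832 → 1.28
d₂ = d₁ − σ√T = 1.2832 − 0.1202 = 1.1630 → 1.16
e^(−rT) = e^(−0.027·0.5) = 0.9866
P = 140·0.9866·N(-1.16) − 160·N(-1.28) = 140·0.9866·0.1230 − 160·0.1003 = 16.9893 − 16.0480 = 0.9413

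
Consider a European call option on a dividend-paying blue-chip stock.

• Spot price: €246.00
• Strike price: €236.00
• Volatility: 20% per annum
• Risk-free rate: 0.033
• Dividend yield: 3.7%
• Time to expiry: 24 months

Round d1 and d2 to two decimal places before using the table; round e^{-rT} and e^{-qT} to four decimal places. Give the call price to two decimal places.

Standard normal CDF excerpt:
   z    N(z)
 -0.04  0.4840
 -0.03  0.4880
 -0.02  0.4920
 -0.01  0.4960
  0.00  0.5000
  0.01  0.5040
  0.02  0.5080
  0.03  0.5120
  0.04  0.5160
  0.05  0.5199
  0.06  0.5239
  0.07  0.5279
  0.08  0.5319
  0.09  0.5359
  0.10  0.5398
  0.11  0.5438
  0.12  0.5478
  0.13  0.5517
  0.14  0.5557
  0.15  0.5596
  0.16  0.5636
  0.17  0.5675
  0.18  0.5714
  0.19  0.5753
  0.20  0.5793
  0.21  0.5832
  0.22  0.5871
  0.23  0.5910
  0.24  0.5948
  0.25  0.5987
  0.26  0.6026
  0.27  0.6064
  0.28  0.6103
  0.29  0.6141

T = 2;  σ√T = 0.2828
d₁ = [ln(246/236) + (0.033 − 0.037 + 0.2²/2)·2] / 0.2828 = [0.0415 + 0.0320] / 0.2828 = 0.2599 → 0.26
d₂ = d₁ − σ√T = 0.2599 − 0.2828 = -0.0230 → -0.02
e^(−qT) = e^(−0.037·2) = 0.9287;  e^(−rT) = e^(−0.033·2) = 0.9361
C = 246·0.9287·N(0.26) − 236·0.9361·N(-0.02) = 246·0.9287·0.6026 − 236·0.9361·0.4920 = 137.6701 − 108.6924 = 28.9777

€28.98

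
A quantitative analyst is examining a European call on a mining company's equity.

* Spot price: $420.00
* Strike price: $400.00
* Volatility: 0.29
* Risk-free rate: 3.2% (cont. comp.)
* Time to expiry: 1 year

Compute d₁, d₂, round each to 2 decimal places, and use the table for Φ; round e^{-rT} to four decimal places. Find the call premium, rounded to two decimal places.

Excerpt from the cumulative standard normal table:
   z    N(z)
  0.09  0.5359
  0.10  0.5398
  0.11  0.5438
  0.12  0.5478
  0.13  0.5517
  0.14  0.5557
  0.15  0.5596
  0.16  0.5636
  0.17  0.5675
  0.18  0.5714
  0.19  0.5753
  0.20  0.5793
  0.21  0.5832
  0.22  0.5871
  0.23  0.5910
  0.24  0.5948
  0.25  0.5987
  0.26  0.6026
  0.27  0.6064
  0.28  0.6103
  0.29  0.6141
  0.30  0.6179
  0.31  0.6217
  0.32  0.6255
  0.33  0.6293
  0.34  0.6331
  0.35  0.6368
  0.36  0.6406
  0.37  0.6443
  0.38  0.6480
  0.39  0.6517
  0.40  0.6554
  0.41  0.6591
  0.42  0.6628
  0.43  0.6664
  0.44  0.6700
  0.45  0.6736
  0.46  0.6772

σ√T = 0.29·√1 = 0.2900
d₁ = [ln(420/400) + (0.032 + ½·0.29²)·1] / (σ√T) = (0.0488 + 0.0741) / 0.2900 = 0.4236 ≈ 0.42
d₂ = 0.4236 − 0.2900 = 0.1336 ≈ 0.13
e^(−rT) = e^(−0.032·1) = 0.9685
N(d₁) = N(0.42) = 0.6628;  N(d₂) = N(0.13) = 0.5517
C = 420·0.6628 − 400·0.9685·0.5517 = 278.3760 − 213.7286 = 64.6474

$64.65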